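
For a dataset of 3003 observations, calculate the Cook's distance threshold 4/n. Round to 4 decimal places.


The threshold is 4/n.
4/3003 = 0.0013.

0.0013


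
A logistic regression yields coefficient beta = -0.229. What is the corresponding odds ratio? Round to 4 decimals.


exp(-0.229) = 0.7953.
So the odds ratio is 0.7953.

0.7953


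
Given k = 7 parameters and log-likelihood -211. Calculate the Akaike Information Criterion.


AIC = 2*7 - 2*(-211).
= 14 + 422 = 436.

436


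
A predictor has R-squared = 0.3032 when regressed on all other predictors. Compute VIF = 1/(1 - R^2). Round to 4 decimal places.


Using VIF = 1/(1 - R^2_j):
1 - 0.3032 = 0.6968.
VIF = 1.4351.

1.4351


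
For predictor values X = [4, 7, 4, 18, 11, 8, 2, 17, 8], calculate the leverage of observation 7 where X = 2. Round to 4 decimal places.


Compute xbar = 8.7778 with n = 9 observations.
SXX = 253.5556.
Leverage = 1/9 + (2 - 8.7778)^2/253.5556 = 0.2923.

0.2923


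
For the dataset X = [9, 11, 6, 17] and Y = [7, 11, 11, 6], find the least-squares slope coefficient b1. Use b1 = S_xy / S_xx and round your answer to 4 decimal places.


First compute the means: xbar = 10.7500, ybar = 8.7500.
Then S_xx = sum((xi - xbar)^2) = 64.7500.
S_xy = sum((xi - xbar)(yi - ybar)) = -24.2500.
b1 = S_xy / S_xx = -24.2500 / 64.7500 = -0.3745.

-0.3745


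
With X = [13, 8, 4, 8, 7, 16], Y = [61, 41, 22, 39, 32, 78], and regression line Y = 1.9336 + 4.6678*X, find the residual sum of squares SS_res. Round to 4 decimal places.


Compute predicted values, then residuals = yi - yhat_i.
Residuals: [-1.6150, 1.7240, 1.3952, -0.2760, -2.6082, 1.3816].
SSres = sum(residual^2) = 16.3147.

16.3147


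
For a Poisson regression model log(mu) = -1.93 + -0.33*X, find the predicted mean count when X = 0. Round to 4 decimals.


eta = -1.93 + -0.33 * 0 = -1.9300.
mu = exp(-1.9300) = 0.1451.

0.1451


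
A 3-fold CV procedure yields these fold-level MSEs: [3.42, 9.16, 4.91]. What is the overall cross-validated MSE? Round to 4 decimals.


Add all fold MSEs: 17.4900.
Divide by k = 3: 17.4900/3 = 5.8300.

5.8300


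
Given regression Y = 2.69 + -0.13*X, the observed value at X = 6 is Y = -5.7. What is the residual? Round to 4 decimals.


Compute yhat = 2.69 + (-0.13)(6) = 1.9100.
Residual = actual - predicted = -5.7 - 1.9100 = -7.6100.

-7.6100


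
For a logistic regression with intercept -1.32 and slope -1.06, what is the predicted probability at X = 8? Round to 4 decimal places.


Compute z = -1.32 + (-1.06)(8) = -9.8000.
exp(-z) = 18033.7449.
P = 1/(1 + 18033.7449) = 0.0001.

0.0001


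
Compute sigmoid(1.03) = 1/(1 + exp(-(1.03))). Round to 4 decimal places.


First, exp(-1.0300) = 0.3570.
Then sigma(z) = 1/(1 + 0.3570) = 0.7369.

0.7369


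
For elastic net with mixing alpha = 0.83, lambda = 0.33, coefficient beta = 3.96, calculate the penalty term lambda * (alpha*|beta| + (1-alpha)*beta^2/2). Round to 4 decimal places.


Compute:
L1 = 0.83 * 3.96 = 3.2868.
L2 = 0.17 * 3.96^2 / 2 = 1.3329.
Penalty = 0.33 * (3.2868 + 1.3329) = 1.5245.

1.5245


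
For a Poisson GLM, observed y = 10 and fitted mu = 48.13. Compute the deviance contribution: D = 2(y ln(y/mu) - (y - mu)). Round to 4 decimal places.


Compute y*ln(y/mu) = 10*ln(10/48.13) = 10*-1.571321 = -15.713210.
y - mu = -38.13.
D = 2*(-15.713210 - (-38.13)) = 44.833580, which rounds to 44.8336.

44.8336


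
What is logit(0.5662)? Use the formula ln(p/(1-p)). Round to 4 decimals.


1 - p = 0.4338.
p/(1-p) = 1.3052.
logit = ln(1.3052) = 0.2664.

0.2664


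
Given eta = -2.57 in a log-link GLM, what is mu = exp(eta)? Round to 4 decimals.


mu = exp(eta) = exp(-2.57).
= 0.0765.

0.0765


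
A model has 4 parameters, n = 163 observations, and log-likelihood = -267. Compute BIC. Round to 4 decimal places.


k * ln(n) = 4 * ln(163) = 4 * 5.093750 = 20.375000.
-2 * loglik = -2 * (-267) = 534.
BIC = 20.375000 + 534 = 554.375000, which rounds to 554.3750.

554.3750


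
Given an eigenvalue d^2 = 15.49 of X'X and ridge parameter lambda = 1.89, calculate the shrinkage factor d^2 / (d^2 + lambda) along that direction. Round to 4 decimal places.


Denominator = d^2 + lambda = 15.49 + 1.89 = 17.3800.
Shrinkage = 15.49 / 17.3800 = 0.8913.

0.8913


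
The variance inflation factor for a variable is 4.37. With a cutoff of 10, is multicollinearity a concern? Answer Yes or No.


The threshold is 10.
VIF = 4.37 is < 10.
Multicollinearity indication: No.

No


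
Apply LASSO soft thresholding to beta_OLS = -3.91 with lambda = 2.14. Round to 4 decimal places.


|beta_OLS| = 3.91.
lambda = 2.14.
Since |beta| > lambda, coefficient = sign(beta)*(|beta| - lambda) = -1.7700.
Result = -1.7700.

-1.7700


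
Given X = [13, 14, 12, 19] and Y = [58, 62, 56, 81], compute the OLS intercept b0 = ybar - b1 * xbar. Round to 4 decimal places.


Compute b1 = 3.6724 from the OLS formula.
With xbar = 14.5000 and ybar = 64.2500, the intercept is:
b0 = 64.2500 - 3.6724 * 14.5000 = 11.0000.

11.0000


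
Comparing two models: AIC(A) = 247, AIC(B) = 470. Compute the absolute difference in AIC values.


|AIC_A - AIC_B| = |247 - 470| = 223.
Model A is preferred (lower AIC).

223


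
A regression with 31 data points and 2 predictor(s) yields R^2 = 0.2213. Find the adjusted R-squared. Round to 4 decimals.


Adjusted R^2 = 1 - (1 - R^2) * (n-1)/(n-p-1).
(1 - R^2) = 0.7787.
(n-1)/(n-p-1) = 30/28.
(1 - R^2) * (n-1) = 0.7787 * 30 = 23.3610.
Divide by (n-p-1): 23.3610 / 28 = 0.8343.
Adj R^2 = 1 - 0.8343 = 0.1657.

0.1657


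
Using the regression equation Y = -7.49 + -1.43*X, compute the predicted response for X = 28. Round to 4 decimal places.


Substitute X = 28 into the equation:
Y = -7.49 + -1.43 * 28 = -7.49 + -40.0400 = -47.5300.

-47.5300


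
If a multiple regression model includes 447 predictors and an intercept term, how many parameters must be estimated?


Each predictor gets one coefficient, plus one intercept.
Total parameters = 447 + 1 = 448.

448


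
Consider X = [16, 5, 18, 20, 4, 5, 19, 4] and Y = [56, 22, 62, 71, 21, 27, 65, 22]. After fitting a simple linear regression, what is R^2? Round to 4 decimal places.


The fitted line is Y = 9.5759 + 2.9604*X.
SSres = 20.2655, SStot = 3419.5000.
R^2 = 1 - SSres/SStot = 0.9941.

0.9941


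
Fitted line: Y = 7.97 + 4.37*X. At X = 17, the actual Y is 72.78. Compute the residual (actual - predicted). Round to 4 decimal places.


Predicted = 7.97 + 4.37 * 17 = 82.2600.
Residual = 72.78 - 82.2600 = -9.4800.

-9.4800


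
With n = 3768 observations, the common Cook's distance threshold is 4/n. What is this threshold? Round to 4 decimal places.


Cook's distance cutoff = 4/n = 4/3768.
= 0.0011.

0.0011


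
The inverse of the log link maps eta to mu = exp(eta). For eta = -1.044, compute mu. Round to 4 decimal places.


The inverse log link gives:
mu = exp(-1.044) = 0.3520.

0.3520


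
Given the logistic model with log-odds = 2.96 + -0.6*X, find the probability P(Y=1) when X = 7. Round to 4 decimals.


Linear predictor: z = 2.96 + -0.6 * 7 = -1.2400.
P = 1/(1 + exp(1.2400)) = 1/(1 + 3.4556) = 0.2244.

0.2244


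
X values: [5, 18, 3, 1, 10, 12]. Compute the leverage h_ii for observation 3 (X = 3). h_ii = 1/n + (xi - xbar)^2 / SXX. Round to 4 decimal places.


Mean of X: xbar = 8.1667.
SXX = 202.8333.
For X = 3: h = 1/6 + (3 - 8.1667)^2/202.8333 = 0.2983.

0.2983


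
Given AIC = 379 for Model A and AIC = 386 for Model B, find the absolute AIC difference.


Compute |379 - 386| = 7.
Model A has the smaller AIC.

7


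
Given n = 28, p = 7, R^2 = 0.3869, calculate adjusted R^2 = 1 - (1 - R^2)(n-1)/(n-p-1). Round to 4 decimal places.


Using the formula:
(1 - 0.3869) = 0.6131.
Multiply by 27/20: 0.6131 * 27 = 16.5537, then 16.5537 / 20 = 0.8277.
Adj R^2 = 1 - 0.8277 = 0.1723.

0.1723


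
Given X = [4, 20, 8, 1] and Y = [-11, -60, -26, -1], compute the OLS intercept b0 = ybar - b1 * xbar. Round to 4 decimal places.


The slope is b1 = -3.0874.
Sample means are xbar = 8.2500 and ybar = -24.5000.
Intercept: b0 = -24.5000 - (-3.0874)(8.2500) = 0.9713.

0.9713


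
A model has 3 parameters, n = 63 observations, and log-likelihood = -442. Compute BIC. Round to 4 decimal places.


ln(63) = 4.143135.
k * ln(n) = 3 * 4.143135 = 12.429405.
-2L = 884.
BIC = 12.429405 + 884 = 896.429405, which rounds to 896.4294.

896.4294


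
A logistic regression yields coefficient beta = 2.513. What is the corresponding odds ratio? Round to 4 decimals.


exp(2.513) = 12.3419.
So the odds ratio is 12.3419.

12.3419


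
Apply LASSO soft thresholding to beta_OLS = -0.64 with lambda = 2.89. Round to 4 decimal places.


Absolute value: |-0.64| = 0.64.
Compare to lambda = 2.89.
Since |beta| <= lambda, the coefficient is set to 0.

0.0000


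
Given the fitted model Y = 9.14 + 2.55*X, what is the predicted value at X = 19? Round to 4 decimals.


Plug X = 19 into Y = 9.14 + 2.55*X:
Y = 9.14 + 48.4500 = 57.5900.

57.5900


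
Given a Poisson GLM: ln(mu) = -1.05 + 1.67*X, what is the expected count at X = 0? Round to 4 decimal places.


Compute eta = -1.05 + 1.67 * 0 = -1.0500.
Apply inverse link: mu = e^-1.0500 = 0.3499.

0.3499


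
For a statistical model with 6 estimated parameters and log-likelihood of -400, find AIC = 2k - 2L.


Compute:
2k = 2*6 = 12.
-2*loglik = -2*(-400) = 800.
AIC = 12 + 800 = 812.

812


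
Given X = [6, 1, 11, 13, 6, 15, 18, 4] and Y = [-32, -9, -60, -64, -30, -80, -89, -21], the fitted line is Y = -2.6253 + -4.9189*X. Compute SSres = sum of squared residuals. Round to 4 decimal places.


For each point, residual = actual - predicted.
Residuals: [0.1387, -1.4558, -3.2668, 2.5710, 2.1387, -3.5912, 2.1655, 1.3009].
Sum of squared residuals = 43.2731.

43.2731


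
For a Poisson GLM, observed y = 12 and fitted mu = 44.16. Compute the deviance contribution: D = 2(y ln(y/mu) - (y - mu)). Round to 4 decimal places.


First: ln(12/44.16) = -1.302913.
Then: 12 * -1.302913 = -15.634956.
y - mu = 12 - 44.16 = -32.16.
D = 2(-15.634956 - -32.16) = 33.050088, which rounds to 33.0501.

33.0501


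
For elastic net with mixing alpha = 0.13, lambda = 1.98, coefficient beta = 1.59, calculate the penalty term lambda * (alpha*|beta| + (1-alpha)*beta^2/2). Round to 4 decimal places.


L1 component = 0.13 * |1.59| = 0.2067.
L2 component = 0.87 * 1.59^2 / 2 = 1.0997.
Penalty = 1.98 * (0.2067 + 1.0997) = 1.98 * 1.3064 = 2.5867.

2.5867


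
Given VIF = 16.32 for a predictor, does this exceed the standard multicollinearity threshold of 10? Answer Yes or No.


The threshold is 10.
VIF = 16.32 is >= 10.
Multicollinearity indication: Yes.

Yes


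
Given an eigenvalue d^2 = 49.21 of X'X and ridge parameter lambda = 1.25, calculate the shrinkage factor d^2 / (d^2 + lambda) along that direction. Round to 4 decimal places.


Compute the denominator: 49.21 + 1.25 = 50.4600.
Shrinkage factor = 49.21 / 50.4600 = 0.9752.

0.9752


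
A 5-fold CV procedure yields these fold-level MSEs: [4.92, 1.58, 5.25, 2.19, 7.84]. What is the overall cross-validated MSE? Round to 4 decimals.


Add all fold MSEs: 21.7800.
Divide by k = 5: 21.7800/5 = 4.3560.

4.3560


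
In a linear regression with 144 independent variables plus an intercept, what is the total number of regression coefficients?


Including the intercept, the model has 144 predictor coefficients + 1 intercept.
Total = 145.

145


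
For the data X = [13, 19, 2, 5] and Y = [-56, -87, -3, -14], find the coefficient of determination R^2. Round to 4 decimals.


Fit the OLS line: b0 = 8.9273, b1 = -5.0182.
SSres = 8.6909.
SStot = 4510.0000.
R^2 = 1 - 8.6909/4510.0000 = 0.9981.

0.9981


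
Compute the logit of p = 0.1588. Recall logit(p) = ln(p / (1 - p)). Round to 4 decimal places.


The odds are p/(1-p) = 0.1588 / 0.8412 = 0.1888.
logit(p) = ln(0.1888) = -1.6672.

-1.6672


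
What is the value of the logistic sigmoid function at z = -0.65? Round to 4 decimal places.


Compute exp(0.6500) = 1.9155.
Sigmoid = 1 / (1 + 1.9155) = 1 / 2.9155 = 0.3430.

0.3430


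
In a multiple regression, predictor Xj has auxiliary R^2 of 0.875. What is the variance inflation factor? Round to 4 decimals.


Denominator: 1 - 0.875 = 0.125.
VIF = 1 / 0.125 = 8.0000.

8.0000


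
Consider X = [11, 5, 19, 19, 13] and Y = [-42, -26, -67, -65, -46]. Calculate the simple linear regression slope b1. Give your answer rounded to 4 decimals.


First compute the means: xbar = 13.4000, ybar = -49.2000.
Then S_xx = sum((xi - xbar)^2) = 139.2000.
S_xy = sum((xi - xbar)(yi - ybar)) = -401.6000.
b1 = S_xy / S_xx = -401.6000 / 139.2000 = -2.8851.

-2.8851


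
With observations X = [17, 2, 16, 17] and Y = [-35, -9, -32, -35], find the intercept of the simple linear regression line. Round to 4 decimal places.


The slope is b1 = -1.7099.
Sample means are xbar = 13.0000 and ybar = -27.7500.
Intercept: b0 = -27.7500 - (-1.7099)(13.0000) = -5.5216.

-5.5216


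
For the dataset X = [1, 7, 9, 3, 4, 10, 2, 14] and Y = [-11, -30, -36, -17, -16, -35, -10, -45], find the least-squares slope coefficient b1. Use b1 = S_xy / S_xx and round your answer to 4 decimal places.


First compute the means: xbar = 6.2500, ybar = -25.0000.
Then S_xx = sum((xi - xbar)^2) = 143.5000.
S_xy = sum((xi - xbar)(yi - ybar)) = -410.0000.
b1 = S_xy / S_xx = -410.0000 / 143.5000 = -2.8571.

-2.8571


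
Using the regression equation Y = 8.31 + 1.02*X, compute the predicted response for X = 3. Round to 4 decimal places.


Predicted value:
Y = 8.31 + (1.02)(3) = 8.31 + 3.0600 = 11.3700.

11.3700


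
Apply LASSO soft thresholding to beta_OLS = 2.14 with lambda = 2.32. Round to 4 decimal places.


Check: |2.14| = 2.14 vs lambda = 2.32.
Since |beta| <= lambda, the coefficient is set to 0.
Soft-thresholded coefficient = 0.0000.

0.0000


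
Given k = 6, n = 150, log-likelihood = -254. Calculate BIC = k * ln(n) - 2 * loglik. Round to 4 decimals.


k * ln(n) = 6 * ln(150) = 6 * 5.010635 = 30.063810.
-2 * loglik = -2 * (-254) = 508.
BIC = 30.063810 + 508 = 538.063810, which rounds to 538.0638.

538.0638


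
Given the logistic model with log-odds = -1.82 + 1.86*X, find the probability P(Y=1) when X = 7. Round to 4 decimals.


Linear predictor: z = -1.82 + 1.86 * 7 = 11.2000.
P = 1/(1 + exp(-11.2000)) = 1/(1 + 0.0000) = 1.0000.

1.0000


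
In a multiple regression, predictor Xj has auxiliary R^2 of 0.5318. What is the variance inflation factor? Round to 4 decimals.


Denominator: 1 - 0.5318 = 0.4682.
VIF = 1 / 0.4682 = 2.1358.

2.1358


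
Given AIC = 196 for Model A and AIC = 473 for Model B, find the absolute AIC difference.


Compute |196 - 473| = 277.
Model A has the smaller AIC.

277


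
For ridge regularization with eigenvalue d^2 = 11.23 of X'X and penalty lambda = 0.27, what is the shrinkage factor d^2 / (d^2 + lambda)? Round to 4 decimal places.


Compute the denominator: 11.23 + 0.27 = 11.5000.
Shrinkage factor = 11.23 / 11.5000 = 0.9765.

0.9765


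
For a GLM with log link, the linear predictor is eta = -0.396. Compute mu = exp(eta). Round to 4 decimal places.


The inverse log link gives:
mu = exp(-0.396) = 0.6730.

0.6730


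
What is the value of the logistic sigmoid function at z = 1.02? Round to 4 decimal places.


First, exp(-1.0200) = 0.3606.
Then sigma(z) = 1/(1 + 0.3606) = 0.7350.

0.7350


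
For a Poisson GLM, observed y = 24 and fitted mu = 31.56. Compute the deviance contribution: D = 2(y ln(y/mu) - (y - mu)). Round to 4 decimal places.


First: ln(24/31.56) = -0.273837.
Then: 24 * -0.273837 = -6.572088.
y - mu = 24 - 31.56 = -7.56.
D = 2(-6.572088 - -7.56) = 1.975824, which rounds to 1.9758.

1.9758


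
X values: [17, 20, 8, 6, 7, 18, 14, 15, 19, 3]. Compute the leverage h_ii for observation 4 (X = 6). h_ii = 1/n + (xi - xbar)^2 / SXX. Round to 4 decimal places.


n = 10, xbar = 12.7000.
SXX = sum((xi - xbar)^2) = 340.1000.
h = 1/10 + (6 - 12.7000)^2 / 340.1000 = 0.2320.

0.2320


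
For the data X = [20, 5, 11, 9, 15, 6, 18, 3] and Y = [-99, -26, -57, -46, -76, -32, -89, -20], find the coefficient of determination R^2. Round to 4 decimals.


Fit the OLS line: b0 = -3.9700, b1 = -4.7499.
SSres = 8.3047.
SStot = 6209.8750.
R^2 = 1 - 8.3047/6209.8750 = 0.9987.

0.9987


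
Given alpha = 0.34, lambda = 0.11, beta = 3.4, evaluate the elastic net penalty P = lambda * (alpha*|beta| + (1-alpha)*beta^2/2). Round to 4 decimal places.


Compute:
L1 = 0.34 * 3.4 = 1.1560.
L2 = 0.66 * 3.4^2 / 2 = 3.8148.
Penalty = 0.11 * (1.1560 + 3.8148) = 0.5468.

0.5468


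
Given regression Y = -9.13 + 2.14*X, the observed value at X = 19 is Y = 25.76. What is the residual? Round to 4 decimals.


Compute yhat = -9.13 + (2.14)(19) = 31.5300.
Residual = actual - predicted = 25.76 - 31.5300 = -5.7700.

-5.7700


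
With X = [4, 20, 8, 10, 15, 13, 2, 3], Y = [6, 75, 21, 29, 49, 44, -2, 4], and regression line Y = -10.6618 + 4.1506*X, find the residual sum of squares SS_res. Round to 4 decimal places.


Compute predicted values, then residuals = yi - yhat_i.
Residuals: [0.0594, 2.6498, -1.5430, -1.8442, -2.5972, 0.7040, 0.3606, 2.2100].
SSres = sum(residual^2) = 25.0621.

25.0621


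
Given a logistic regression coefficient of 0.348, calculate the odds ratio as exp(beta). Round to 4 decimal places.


exp(0.348) = 1.4162.
So the odds ratio is 1.4162.

1.4162


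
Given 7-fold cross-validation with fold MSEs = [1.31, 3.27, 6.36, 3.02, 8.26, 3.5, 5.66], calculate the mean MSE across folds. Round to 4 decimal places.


Sum of fold MSEs = 31.3800.
Average = 31.3800 / 7 = 4.4829.

4.4829


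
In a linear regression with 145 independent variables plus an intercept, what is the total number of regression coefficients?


Each predictor gets one coefficient, plus one intercept.
Total parameters = 145 + 1 = 146.

146


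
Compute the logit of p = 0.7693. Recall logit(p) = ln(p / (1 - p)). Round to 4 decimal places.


The odds are p/(1-p) = 0.7693 / 0.2307 = 3.3346.
logit(p) = ln(3.3346) = 1.2044.

1.2044


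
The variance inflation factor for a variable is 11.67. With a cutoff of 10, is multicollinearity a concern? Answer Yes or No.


Compare VIF = 11.67 to the threshold of 10.
11.67 >= 10, so the answer is Yes.

Yes


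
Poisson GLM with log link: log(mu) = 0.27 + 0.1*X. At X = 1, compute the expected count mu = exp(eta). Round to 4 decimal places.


Compute eta = 0.27 + 0.1 * 1 = 0.3700.
Apply inverse link: mu = e^0.3700 = 1.4477.

1.4477


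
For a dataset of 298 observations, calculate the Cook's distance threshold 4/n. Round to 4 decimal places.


Cook's distance cutoff = 4/n = 4/298.
= 0.0134.

0.0134


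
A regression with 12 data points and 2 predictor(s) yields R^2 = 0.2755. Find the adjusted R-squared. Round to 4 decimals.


Adjusted R^2 = 1 - (1 - R^2) * (n-1)/(n-p-1).
(1 - R^2) = 0.7245.
(n-1)/(n-p-1) = 11/9.
(1 - R^2) * (n-1) = 0.7245 * 11 = 7.9695.
Divide by (n-p-1): 7.9695 / 9 = 0.8855.
Adj R^2 = 1 - 0.8855 = 0.1145.

0.1145


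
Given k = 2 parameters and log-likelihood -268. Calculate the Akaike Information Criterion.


Compute:
2k = 2*2 = 4.
-2*loglik = -2*(-268) = 536.
AIC = 4 + 536 = 540.

540


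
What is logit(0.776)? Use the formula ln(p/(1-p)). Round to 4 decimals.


1 - p = 0.224.
p/(1-p) = 3.4643.
logit = ln(3.4643) = 1.2425.

1.2425


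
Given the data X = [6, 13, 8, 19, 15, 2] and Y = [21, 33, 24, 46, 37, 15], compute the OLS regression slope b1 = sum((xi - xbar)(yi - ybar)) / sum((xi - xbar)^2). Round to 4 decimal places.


Calculate xbar = 10.5000, ybar = 29.3333.
S_xx = 197.5000, S_xy = 358.0000.
Using b1 = S_xy / S_xx = 358.0000 / 197.5000, we get b1 = 1.8127.

1.8127


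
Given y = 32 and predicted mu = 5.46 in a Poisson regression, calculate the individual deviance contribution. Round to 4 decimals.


First: ln(32/5.46) = 1.768287.
Then: 32 * 1.768287 = 56.585184.
y - mu = 32 - 5.46 = 26.54.
D = 2(56.585184 - 26.54) = 60.090368, which rounds to 60.0904.

60.0904


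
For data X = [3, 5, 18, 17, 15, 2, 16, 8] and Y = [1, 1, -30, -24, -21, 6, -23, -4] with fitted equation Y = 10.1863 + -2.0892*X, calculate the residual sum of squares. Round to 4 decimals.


Predicted values from Y = 10.1863 + -2.0892*X.
Residuals: [-2.9187, 1.2597, -2.5807, 1.3301, 0.1517, -0.0079, 0.2409, 2.5273].
SSres = 25.0032.

25.0032


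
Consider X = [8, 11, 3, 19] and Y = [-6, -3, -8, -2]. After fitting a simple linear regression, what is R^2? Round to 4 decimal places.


The fitted line is Y = -8.6865 + 0.3840*X.
SSres = 2.8757, SStot = 22.7500.
R^2 = 1 - SSres/SStot = 0.8736.

0.8736


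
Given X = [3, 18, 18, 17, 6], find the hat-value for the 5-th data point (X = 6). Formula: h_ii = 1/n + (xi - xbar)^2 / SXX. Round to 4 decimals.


Mean of X: xbar = 12.4000.
SXX = 213.2000.
For X = 6: h = 1/5 + (6 - 12.4000)^2/213.2000 = 0.3921.

0.3921


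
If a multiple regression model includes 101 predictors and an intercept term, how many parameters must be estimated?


Including the intercept, the model has 101 predictor coefficients + 1 intercept.
Total = 102.

102


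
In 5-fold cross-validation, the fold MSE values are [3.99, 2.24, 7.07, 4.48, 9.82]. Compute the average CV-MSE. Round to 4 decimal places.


Sum of fold MSEs = 27.6000.
Average = 27.6000 / 5 = 5.5200.

5.5200


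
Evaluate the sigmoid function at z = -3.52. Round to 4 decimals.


Compute exp(3.5200) = 33.7844.
Sigmoid = 1 / (1 + 33.7844) = 1 / 34.7844 = 0.0287.

0.0287


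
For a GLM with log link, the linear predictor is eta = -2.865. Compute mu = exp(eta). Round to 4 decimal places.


Apply the inverse link:
mu = e^-2.865 = 0.0570.

0.0570


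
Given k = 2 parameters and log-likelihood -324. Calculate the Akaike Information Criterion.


AIC = 2*2 - 2*(-324).
= 4 + 648 = 652.

652


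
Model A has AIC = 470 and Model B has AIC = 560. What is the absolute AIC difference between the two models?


|AIC_A - AIC_B| = |470 - 560| = 90.
Model A is preferred (lower AIC).

90


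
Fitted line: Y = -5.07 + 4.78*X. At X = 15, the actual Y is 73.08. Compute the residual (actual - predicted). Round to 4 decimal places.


Fitted value at X = 15 is yhat = -5.07 + 4.78*15 = 66.6300.
Residual = 73.08 - 66.6300 = 6.4500.

6.4500


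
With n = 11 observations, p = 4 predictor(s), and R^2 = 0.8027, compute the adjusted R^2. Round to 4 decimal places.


Using the formula:
(1 - 0.8027) = 0.1973.
Multiply by 10/6: 0.1973 * 10 = 1.9730, then 1.9730 / 6 = 0.3288.
Adj R^2 = 1 - 0.3288 = 0.6712.

0.6712


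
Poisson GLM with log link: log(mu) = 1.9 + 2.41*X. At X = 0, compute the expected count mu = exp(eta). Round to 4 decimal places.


eta = 1.9 + 2.41 * 0 = 1.9000.
mu = exp(1.9000) = 6.6859.

6.6859


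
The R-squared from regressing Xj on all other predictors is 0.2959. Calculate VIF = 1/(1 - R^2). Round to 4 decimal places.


Using VIF = 1/(1 - R^2_j):
1 - 0.2959 = 0.7041.
VIF = 1.4203.

1.4203


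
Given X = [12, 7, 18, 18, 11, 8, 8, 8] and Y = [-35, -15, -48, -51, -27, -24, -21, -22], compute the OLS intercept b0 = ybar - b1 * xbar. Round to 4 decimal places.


The slope is b1 = -2.8710.
Sample means are xbar = 11.2500 and ybar = -30.3750.
Intercept: b0 = -30.3750 - (-2.8710)(11.2500) = 1.9240.

1.9240


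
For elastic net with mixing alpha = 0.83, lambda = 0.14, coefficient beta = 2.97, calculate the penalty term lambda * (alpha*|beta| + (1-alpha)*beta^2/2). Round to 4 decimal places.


Compute:
L1 = 0.83 * 2.97 = 2.4651.
L2 = 0.17 * 2.97^2 / 2 = 0.7498.
Penalty = 0.14 * (2.4651 + 0.7498) = 0.4501.

0.4501


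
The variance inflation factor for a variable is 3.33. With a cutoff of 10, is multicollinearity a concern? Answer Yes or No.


Compare VIF = 3.33 to the threshold of 10.
3.33 < 10, so the answer is No.

No


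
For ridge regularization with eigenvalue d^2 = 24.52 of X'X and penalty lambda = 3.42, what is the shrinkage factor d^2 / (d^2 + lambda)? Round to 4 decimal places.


d^2 + lambda = 24.52 + 3.42 = 27.9400.
Shrinkage factor = 24.52/27.9400 = 0.8776.

0.8776


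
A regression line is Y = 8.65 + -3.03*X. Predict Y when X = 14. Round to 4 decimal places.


Substitute X = 14 into the equation:
Y = 8.65 + -3.03 * 14 = 8.65 + -42.4200 = -33.7700.

-33.7700


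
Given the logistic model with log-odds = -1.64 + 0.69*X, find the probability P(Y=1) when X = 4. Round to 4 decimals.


Compute z = -1.64 + (0.69)(4) = 1.1200.
exp(-z) = 0.3263.
P = 1/(1 + 0.3263) = 0.7540.

0.7540


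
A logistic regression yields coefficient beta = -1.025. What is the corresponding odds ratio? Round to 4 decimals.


Odds ratio = exp(beta) = exp(-1.025).
= 0.3588.

0.3588


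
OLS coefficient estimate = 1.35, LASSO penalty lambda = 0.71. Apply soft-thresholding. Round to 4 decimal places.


Check: |1.35| = 1.35 vs lambda = 0.71.
Since |beta| > lambda, coefficient = sign(beta)*(|beta| - lambda) = 0.6400.
Soft-thresholded coefficient = 0.6400.

0.6400


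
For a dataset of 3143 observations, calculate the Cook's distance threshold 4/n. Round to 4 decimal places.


The threshold is 4/n.
4/3143 = 0.0013.

0.0013


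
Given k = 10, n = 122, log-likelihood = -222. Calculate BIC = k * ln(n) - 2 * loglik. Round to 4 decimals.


Compute k*ln(n) = 10*ln(122) = 10*4.804021 = 48.040210.
Then -2*loglik = 444.
BIC = 48.040210 + 444 = 492.040210, which rounds to 492.0402.

492.0402


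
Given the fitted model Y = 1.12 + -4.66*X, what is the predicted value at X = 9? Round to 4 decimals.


Substitute X = 9 into the equation:
Y = 1.12 + -4.66 * 9 = 1.12 + -41.9400 = -40.8200.

-40.8200


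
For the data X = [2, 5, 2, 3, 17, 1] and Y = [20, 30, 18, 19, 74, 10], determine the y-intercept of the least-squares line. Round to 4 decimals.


First find the slope: b1 = 3.8242.
Means: xbar = 5.0000, ybar = 28.5000.
b0 = ybar - b1 * xbar = 28.5000 - 3.8242 * 5.0000 = 9.3791.

9.3791


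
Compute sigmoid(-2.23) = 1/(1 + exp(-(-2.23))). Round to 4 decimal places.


exp(2.2300) = 9.2999.
1 + exp(-z) = 10.2999.
sigmoid = 1/10.2999 = 0.0971.

0.0971


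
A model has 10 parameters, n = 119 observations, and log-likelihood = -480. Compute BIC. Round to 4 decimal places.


ln(119) = 4.779123.
k * ln(n) = 10 * 4.779123 = 47.791230.
-2L = 960.
BIC = 47.791230 + 960 = 1007.791230, which rounds to 1007.7912.

1007.7912


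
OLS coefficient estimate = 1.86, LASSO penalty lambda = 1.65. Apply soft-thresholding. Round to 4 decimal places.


|beta_OLS| = 1.86.
lambda = 1.65.
Since |beta| > lambda, coefficient = sign(beta)*(|beta| - lambda) = 0.2100.
Result = 0.2100.

0.2100


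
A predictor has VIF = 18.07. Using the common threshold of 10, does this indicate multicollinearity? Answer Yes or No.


Compare VIF = 18.07 to the threshold of 10.
18.07 >= 10, so the answer is Yes.

Yes


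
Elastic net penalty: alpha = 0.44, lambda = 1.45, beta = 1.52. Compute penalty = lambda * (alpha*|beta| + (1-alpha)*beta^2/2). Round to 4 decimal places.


L1 component = 0.44 * |1.52| = 0.6688.
L2 component = 0.56 * 1.52^2 / 2 = 0.6469.
Penalty = 1.45 * (0.6688 + 0.6469) = 1.45 * 1.3157 = 1.9078.

1.9078


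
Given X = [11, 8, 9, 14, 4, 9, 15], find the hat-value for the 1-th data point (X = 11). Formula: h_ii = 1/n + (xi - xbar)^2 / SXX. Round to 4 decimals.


Mean of X: xbar = 10.0000.
SXX = 84.0000.
For X = 11: h = 1/7 + (11 - 10.0000)^2/84.0000 = 0.1548.

0.1548


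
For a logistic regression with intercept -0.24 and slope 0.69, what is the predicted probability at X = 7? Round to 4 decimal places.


Linear predictor: z = -0.24 + 0.69 * 7 = 4.5900.
P = 1/(1 + exp(-4.5900)) = 1/(1 + 0.0102) = 0.9899.

0.9899


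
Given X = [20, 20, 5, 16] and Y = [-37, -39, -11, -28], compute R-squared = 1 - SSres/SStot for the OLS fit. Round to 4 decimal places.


The fitted line is Y = -1.5124 + -1.7861*X.
SSres = 7.8507, SStot = 488.7500.
R^2 = 1 - SSres/SStot = 0.9839.

0.9839


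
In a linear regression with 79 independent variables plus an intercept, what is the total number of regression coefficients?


Total coefficients = number of predictors + 1 (for the intercept).
= 79 + 1 = 80.

80


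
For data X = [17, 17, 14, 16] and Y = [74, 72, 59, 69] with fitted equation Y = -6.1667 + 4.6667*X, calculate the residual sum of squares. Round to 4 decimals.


Compute predicted values, then residuals = yi - yhat_i.
Residuals: [0.8328, -1.1672, -0.1671, 0.4995].
SSres = sum(residual^2) = 2.3333.

2.3333


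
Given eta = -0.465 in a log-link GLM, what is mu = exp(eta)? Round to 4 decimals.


Apply the inverse link:
mu = e^-0.465 = 0.6281.

0.6281


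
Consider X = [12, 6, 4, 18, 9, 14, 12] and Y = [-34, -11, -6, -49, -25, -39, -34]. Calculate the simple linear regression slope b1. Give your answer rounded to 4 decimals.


The sample means are xbar = 10.7143 and ybar = -28.2857.
Compute S_xx = 137.4286 and S_xy = -437.5714.
Slope b1 = S_xy / S_xx = -437.5714 / 137.4286 = -3.1840.

-3.1840


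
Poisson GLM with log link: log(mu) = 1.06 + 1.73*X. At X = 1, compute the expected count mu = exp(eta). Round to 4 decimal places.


Linear predictor: eta = 1.06 + (1.73)(1) = 2.7900.
Expected count: mu = exp(2.7900) = 16.2810.

16.2810


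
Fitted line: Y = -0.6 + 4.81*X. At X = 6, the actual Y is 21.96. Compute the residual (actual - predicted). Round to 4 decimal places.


Fitted value at X = 6 is yhat = -0.6 + 4.81*6 = 28.2600.
Residual = 21.96 - 28.2600 = -6.3000.

-6.3000


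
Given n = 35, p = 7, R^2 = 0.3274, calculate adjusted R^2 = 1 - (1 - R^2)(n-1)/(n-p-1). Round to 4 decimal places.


Adjusted R^2 = 1 - (1 - R^2) * (n-1)/(n-p-1).
(1 - R^2) = 0.6726.
(n-1)/(n-p-1) = 34/27.
(1 - R^2) * (n-1) = 0.6726 * 34 = 22.8684.
Divide by (n-p-1): 22.8684 / 27 = 0.8470.
Adj R^2 = 1 - 0.8470 = 0.1530.

0.1530


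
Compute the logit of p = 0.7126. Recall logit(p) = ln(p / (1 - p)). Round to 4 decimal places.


The odds are p/(1-p) = 0.7126 / 0.2874 = 2.4795.
logit(p) = ln(2.4795) = 0.9080.

0.9080


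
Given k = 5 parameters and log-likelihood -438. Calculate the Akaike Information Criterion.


AIC = 2*5 - 2*(-438).
= 10 + 876 = 886.

886


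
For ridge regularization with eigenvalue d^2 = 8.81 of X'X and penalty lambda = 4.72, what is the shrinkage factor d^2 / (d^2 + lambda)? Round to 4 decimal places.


Denominator = d^2 + lambda = 8.81 + 4.72 = 13.5300.
Shrinkage = 8.81 / 13.5300 = 0.6511.

0.6511


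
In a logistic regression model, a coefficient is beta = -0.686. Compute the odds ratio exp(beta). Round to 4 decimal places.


Odds ratio = exp(beta) = exp(-0.686).
= 0.5036.

0.5036


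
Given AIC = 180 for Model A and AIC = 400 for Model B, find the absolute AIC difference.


Compute |180 - 400| = 220.
Model A has the smaller AIC.

220


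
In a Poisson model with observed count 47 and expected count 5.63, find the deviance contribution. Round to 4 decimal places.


First: ln(47/5.63) = 2.122038.
Then: 47 * 2.122038 = 99.735786.
y - mu = 47 - 5.63 = 41.37.
D = 2(99.735786 - 41.37) = 116.731572, which rounds to 116.7316.

116.7316


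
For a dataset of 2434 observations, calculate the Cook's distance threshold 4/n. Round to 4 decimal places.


The threshold is 4/n.
4/2434 = 0.0016.

0.0016


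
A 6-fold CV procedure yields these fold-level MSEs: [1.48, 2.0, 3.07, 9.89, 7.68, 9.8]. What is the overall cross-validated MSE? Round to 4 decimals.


Sum of fold MSEs = 33.9200.
Average = 33.9200 / 6 = 5.6533.

5.6533


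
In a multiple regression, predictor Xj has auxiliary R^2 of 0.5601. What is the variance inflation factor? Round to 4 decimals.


Using VIF = 1/(1 - R^2_j):
1 - 0.5601 = 0.4399.
VIF = 2.2732.

2.2732


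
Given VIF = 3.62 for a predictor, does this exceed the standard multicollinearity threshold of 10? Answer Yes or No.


The threshold is 10.
VIF = 3.62 is < 10.
Multicollinearity indication: No.

No


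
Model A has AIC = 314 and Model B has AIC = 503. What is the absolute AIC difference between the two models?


Compute |314 - 503| = 189.
Model A has the smaller AIC.

189


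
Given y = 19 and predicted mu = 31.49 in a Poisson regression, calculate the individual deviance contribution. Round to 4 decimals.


First: ln(19/31.49) = -0.505231.
Then: 19 * -0.505231 = -9.599389.
y - mu = 19 - 31.49 = -12.49.
D = 2(-9.599389 - -12.49) = 5.781222, which rounds to 5.7812.

5.7812


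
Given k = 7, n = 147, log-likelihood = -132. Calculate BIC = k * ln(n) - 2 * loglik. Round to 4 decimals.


k * ln(n) = 7 * ln(147) = 7 * 4.990433 = 34.933031.
-2 * loglik = -2 * (-132) = 264.
BIC = 34.933031 + 264 = 298.933031, which rounds to 298.9330.

298.9330


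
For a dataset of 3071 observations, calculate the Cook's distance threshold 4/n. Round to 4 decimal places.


The threshold is 4/n.
4/3071 = 0.0013.

0.0013


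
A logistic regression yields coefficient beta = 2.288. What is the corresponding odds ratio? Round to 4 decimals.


Odds ratio = exp(beta) = exp(2.288).
= 9.8552.

9.8552


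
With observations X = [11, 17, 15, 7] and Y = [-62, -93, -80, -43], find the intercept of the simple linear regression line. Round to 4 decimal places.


The slope is b1 = -4.8983.
Sample means are xbar = 12.5000 and ybar = -69.5000.
Intercept: b0 = -69.5000 - (-4.8983)(12.5000) = -8.2712.

-8.2712


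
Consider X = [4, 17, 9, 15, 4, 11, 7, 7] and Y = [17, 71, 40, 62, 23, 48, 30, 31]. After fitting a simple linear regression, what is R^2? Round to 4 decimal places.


The fitted line is Y = 3.9659 + 3.9226*X.
SSres = 22.5325, SStot = 2507.5000.
R^2 = 1 - SSres/SStot = 0.9910.

0.9910


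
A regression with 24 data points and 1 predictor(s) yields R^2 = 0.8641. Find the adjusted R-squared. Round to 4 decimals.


Plug in: Adj R^2 = 1 - (1 - 0.8641) * 23/22.
= 1 - 0.1359 * 23/22
= 1 - 3.1257 / 22
= 1 - 0.1421 = 0.8579.

0.8579


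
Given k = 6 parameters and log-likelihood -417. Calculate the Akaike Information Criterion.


AIC = 2*6 - 2*(-417).
= 12 + 834 = 846.

846


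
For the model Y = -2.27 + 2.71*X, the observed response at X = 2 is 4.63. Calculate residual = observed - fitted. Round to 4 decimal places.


Fitted value at X = 2 is yhat = -2.27 + 2.71*2 = 3.1500.
Residual = 4.63 - 3.1500 = 1.4800.

1.4800


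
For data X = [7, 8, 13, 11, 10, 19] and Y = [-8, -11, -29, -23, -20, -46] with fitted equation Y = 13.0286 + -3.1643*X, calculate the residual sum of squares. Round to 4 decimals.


Compute predicted values, then residuals = yi - yhat_i.
Residuals: [1.1215, 1.2858, -0.8927, -1.2213, -1.3856, 1.0931].
SSres = sum(residual^2) = 8.3143.

8.3143


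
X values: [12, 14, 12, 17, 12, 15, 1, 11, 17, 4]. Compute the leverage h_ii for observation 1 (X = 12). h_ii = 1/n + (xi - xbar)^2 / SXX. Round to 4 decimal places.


n = 10, xbar = 11.5000.
SXX = sum((xi - xbar)^2) = 246.5000.
h = 1/10 + (12 - 11.5000)^2 / 246.5000 = 0.1010.

0.1010


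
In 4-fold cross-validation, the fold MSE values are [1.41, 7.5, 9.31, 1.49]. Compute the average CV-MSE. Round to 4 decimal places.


Total MSE across folds = 19.7100.
CV-MSE = 19.7100/4 = 4.9275.

4.9275


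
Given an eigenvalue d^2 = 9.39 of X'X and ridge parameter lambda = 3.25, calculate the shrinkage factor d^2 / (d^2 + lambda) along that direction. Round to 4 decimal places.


Compute the denominator: 9.39 + 3.25 = 12.6400.
Shrinkage factor = 9.39 / 12.6400 = 0.7429.

0.7429


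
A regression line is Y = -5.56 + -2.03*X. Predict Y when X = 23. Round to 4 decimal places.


Substitute X = 23 into the equation:
Y = -5.56 + -2.03 * 23 = -5.56 + -46.6900 = -52.2500.

-52.2500


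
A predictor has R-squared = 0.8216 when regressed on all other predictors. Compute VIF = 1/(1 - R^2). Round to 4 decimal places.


VIF = 1 / (1 - 0.8216).
= 1 / 0.1784 = 5.6054.

5.6054


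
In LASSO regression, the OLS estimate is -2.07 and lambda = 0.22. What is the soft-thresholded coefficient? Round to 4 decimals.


Absolute value: |-2.07| = 2.07.
Compare to lambda = 0.22.
Since |beta| > lambda, coefficient = sign(beta)*(|beta| - lambda) = -1.8500.

-1.8500


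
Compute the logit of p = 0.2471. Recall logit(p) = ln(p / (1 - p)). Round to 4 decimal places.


Compute the odds: 0.2471/0.7529 = 0.3282.
Take the natural log: ln(0.3282) = -1.1141.

-1.1141


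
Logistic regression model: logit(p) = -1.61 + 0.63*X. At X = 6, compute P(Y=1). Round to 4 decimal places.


Linear predictor: z = -1.61 + 0.63 * 6 = 2.1700.
P = 1/(1 + exp(-2.1700)) = 1/(1 + 0.1142) = 0.8975.

0.8975


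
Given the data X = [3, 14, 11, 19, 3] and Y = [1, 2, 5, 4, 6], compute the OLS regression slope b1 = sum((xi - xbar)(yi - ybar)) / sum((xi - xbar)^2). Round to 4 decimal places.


Calculate xbar = 10.0000, ybar = 3.6000.
S_xx = 196.0000, S_xy = 0.0000.
Using b1 = S_xy / S_xx = 0.0000 / 196.0000, we get b1 = 0.0000.

0.0000


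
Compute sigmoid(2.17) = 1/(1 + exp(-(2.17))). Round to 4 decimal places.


exp(-2.1700) = 0.1142.
1 + exp(-z) = 1.1142.
sigmoid = 1/1.1142 = 0.8975.

0.8975


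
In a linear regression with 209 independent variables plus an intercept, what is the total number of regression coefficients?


Including the intercept, the model has 209 predictor coefficients + 1 intercept.
Total = 210.

210


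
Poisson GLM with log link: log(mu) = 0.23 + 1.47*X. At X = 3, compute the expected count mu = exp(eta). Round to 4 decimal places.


Linear predictor: eta = 0.23 + (1.47)(3) = 4.6400.
Expected count: mu = exp(4.6400) = 103.5443.

103.5443


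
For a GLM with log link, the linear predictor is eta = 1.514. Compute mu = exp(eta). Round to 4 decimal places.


Apply the inverse link:
mu = e^1.514 = 4.5449.

4.5449


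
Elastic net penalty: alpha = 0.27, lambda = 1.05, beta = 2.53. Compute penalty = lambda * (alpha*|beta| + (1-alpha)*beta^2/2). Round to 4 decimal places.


Compute:
L1 = 0.27 * 2.53 = 0.6831.
L2 = 0.73 * 2.53^2 / 2 = 2.3363.
Penalty = 1.05 * (0.6831 + 2.3363) = 3.1704.

3.1704


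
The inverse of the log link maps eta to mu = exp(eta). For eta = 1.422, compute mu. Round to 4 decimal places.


mu = exp(eta) = exp(1.422).
= 4.1454.

4.1454


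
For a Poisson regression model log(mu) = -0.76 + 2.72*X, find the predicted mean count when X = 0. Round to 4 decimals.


Linear predictor: eta = -0.76 + (2.72)(0) = -0.7600.
Expected count: mu = exp(-0.7600) = 0.4677.

0.4677


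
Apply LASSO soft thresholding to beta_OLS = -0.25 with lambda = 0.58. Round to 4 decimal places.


Absolute value: |-0.25| = 0.25.
Compare to lambda = 0.58.
Since |beta| <= lambda, the coefficient is set to 0.

0.0000


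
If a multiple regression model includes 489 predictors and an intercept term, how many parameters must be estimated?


Each predictor gets one coefficient, plus one intercept.
Total parameters = 489 + 1 = 490.

490


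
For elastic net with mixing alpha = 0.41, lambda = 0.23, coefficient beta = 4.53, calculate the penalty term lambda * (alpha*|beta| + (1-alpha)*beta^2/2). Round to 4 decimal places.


alpha * |beta| = 0.41 * 4.53 = 1.8573.
(1-alpha) * beta^2/2 = 0.59 * 20.5209/2 = 6.0537.
Total = 0.23 * (1.8573 + 6.0537) = 1.8195.

1.8195


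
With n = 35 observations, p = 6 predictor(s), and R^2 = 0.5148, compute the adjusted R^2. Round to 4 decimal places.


Adjusted R^2 = 1 - (1 - R^2) * (n-1)/(n-p-1).
(1 - R^2) = 0.4852.
(n-1)/(n-p-1) = 34/28.
(1 - R^2) * (n-1) = 0.4852 * 34 = 16.4968.
Divide by (n-p-1): 16.4968 / 28 = 0.5892.
Adj R^2 = 1 - 0.5892 = 0.4108.

0.4108


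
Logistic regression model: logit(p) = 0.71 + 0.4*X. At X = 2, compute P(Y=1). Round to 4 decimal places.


Linear predictor: z = 0.71 + 0.4 * 2 = 1.5100.
P = 1/(1 + exp(-1.5100)) = 1/(1 + 0.2209) = 0.8191.

0.8191
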